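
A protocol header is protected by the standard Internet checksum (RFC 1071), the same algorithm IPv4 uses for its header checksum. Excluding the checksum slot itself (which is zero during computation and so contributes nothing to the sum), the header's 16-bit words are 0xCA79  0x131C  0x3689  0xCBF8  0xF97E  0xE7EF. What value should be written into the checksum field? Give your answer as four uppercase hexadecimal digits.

One's-complement addition (fold any carry out of bit 15 back into bit 0):
  0xCA79 + 0x131C = 0x0DD95
  0xDD95 + 0x3689 = 0x1141E → wrap carry → 0x141F
  0x141F + 0xCBF8 = 0x0E017
  0xE017 + 0xF97E = 0x1D995 → wrap carry → 0xD996
  0xD996 + 0xE7EF = 0x1C185 → wrap carry → 0xC186
One's-complement sum = 0xC186.
Checksum = ~0xC186 & 0xFFFF = 0x3E79.

3E79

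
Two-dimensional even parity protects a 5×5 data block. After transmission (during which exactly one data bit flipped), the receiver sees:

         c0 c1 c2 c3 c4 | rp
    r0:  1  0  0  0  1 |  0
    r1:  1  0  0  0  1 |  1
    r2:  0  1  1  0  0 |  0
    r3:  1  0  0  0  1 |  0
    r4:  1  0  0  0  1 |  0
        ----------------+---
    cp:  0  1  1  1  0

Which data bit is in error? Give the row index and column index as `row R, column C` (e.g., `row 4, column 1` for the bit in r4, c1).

row 1, column 3

Recompute each row's even parity and compare to rp:
  r0: data parity 0, sent rp 0 → ok
  r1: data parity 0, sent rp 1 → mismatch
  r2: data parity 0, sent rp 0 → ok
  r3: data parity 0, sent rp 0 → ok
  r4: data parity 0, sent rp 0 → ok
Recompute each column's even parity and compare to cp:
  c0: data parity 0, sent cp 0 → ok
  c1: data parity 1, sent cp 1 → ok
  c2: data parity 1, sent cp 1 → ok
  c3: data parity 0, sent cp 1 → mismatch
  c4: data parity 0, sent cp 0 → ok
Exactly one row (r1) and one column (c3) fail → the flipped bit is at their intersection.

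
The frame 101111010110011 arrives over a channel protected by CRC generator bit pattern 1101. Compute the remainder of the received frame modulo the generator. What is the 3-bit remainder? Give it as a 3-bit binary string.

010

Modulo-2 division of 101111010110011 by 1101:
  pos 0: 1011 XOR 1101 = 0110
  pos 1: 1101 XOR 1101 = 0000
  pos 5: 1010 XOR 1101 = 0111
  pos 6: 1111 XOR 1101 = 0010
  pos 8: 1010 XOR 1101 = 0111
  pos 9: 1110 XOR 1101 = 0011
  pos 11: 1111 XOR 1101 = 0010
Remainder = 010 (nonzero — an error is detected).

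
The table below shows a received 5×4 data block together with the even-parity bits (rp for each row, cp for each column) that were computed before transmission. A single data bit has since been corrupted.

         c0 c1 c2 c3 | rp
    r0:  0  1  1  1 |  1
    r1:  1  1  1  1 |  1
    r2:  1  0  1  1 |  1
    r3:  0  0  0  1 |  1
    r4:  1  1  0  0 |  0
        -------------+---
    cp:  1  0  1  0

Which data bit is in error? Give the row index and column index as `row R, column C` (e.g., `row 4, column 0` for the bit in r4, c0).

row 1, column 1

Recompute each row's even parity and compare to rp:
  r0: data parity 1, sent rp 1 → ok
  r1: data parity 0, sent rp 1 → mismatch
  r2: data parity 1, sent rp 1 → ok
  r3: data parity 1, sent rp 1 → ok
  r4: data parity 0, sent rp 0 → ok
Recompute each column's even parity and compare to cp:
  c0: data parity 1, sent cp 1 → ok
  c1: data parity 1, sent cp 0 → mismatch
  c2: data parity 1, sent cp 1 → ok
  c3: data parity 0, sent cp 0 → ok
Exactly one row (r1) and one column (c1) fail → the flipped bit is at their intersection.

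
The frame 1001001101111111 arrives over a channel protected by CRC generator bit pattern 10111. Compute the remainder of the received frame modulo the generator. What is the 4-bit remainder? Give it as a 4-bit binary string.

Modulo-2 division of 1001001101111111 by 10111:
  pos 0: 10010 XOR 10111 = 00101
  pos 2: 10101 XOR 10111 = 00010
  pos 5: 10101 XOR 10111 = 00010
  pos 8: 10111 XOR 10111 = 00000
Remainder = 0111 (nonzero — an error is detected).

0111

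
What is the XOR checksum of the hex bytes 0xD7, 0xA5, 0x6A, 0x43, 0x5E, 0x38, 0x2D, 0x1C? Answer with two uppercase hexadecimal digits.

0C

XOR the bytes together:
  start with 0xD7
  0xD7 ⊕ 0xA5 = 0x72
  0x72 ⊕ 0x6A = 0x18
  0x18 ⊕ 0x43 = 0x5B
  0x5B ⊕ 0x5E = 0x05
  0x05 ⊕ 0x38 = 0x3D
  0x3D ⊕ 0x2D = 0x10
  0x10 ⊕ 0x1C = 0x0C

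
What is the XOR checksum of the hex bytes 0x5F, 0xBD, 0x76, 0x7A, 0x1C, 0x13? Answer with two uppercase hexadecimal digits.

XOR the bytes together:
  start with 0x5F
  0x5F ⊕ 0xBD = 0xE2
  0xE2 ⊕ 0x76 = 0x94
  0x94 ⊕ 0x7A = 0xEE
  0xEE ⊕ 0x1C = 0xF2
  0xF2 ⊕ 0x13 = 0xE1

E1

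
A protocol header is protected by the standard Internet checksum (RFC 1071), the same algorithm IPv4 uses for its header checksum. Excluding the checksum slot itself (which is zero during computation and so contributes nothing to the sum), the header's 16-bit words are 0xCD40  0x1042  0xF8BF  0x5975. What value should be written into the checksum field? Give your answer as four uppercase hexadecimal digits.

One's-complement addition (fold any carry out of bit 15 back into bit 0):
  0xCD40 + 0x1042 = 0x0DD82
  0xDD82 + 0xF8BF = 0x1D641 → wrap carry → 0xD642
  0xD642 + 0x5975 = 0x12FB7 → wrap carry → 0x2FB8
One's-complement sum = 0x2FB8.
Checksum = ~0x2FB8 & 0xFFFF = 0xD047.

D047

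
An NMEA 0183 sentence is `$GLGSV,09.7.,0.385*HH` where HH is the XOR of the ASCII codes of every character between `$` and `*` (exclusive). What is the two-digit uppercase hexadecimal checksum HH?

57

XOR the ASCII codes of the payload characters:
  'G' = 0x47 → acc = 0x47
  'L' = 0x4C → acc = 0x0B
  'G' = 0x47 → acc = 0x4C
  'S' = 0x53 → acc = 0x1F
  'V' = 0x56 → acc = 0x49
  ',' = 0x2C → acc = 0x65
  '0' = 0x30 → acc = 0x55
  '9' = 0x39 → acc = 0x6C
  '.' = 0x2E → acc = 0x42
  '7' = 0x37 → acc = 0x75
  '.' = 0x2E → acc = 0x5B
  ',' = 0x2C → acc = 0x77
  '0' = 0x30 → acc = 0x47
  '.' = 0x2E → acc = 0x69
  '3' = 0x33 → acc = 0x5A
  '8' = 0x38 → acc = 0x62
  '5' = 0x35 → acc = 0x57
Checksum = 0x57.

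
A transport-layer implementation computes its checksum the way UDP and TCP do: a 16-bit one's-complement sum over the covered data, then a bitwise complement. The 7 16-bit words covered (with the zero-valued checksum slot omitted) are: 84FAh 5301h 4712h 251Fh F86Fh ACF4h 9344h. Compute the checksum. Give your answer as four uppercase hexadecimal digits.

One's-complement addition (fold any carry out of bit 15 back into bit 0):
  0x84FA + 0x5301 = 0x0D7FB
  0xD7FB + 0x4712 = 0x11F0D → wrap carry → 0x1F0E
  0x1F0E + 0x251F = 0x0442D
  0x442D + 0xF86F = 0x13C9C → wrap carry → 0x3C9D
  0x3C9D + 0xACF4 = 0x0E991
  0xE991 + 0x9344 = 0x17CD5 → wrap carry → 0x7CD6
One's-complement sum = 0x7CD6.
Checksum = ~0x7CD6 & 0xFFFF = 0x8329.

8329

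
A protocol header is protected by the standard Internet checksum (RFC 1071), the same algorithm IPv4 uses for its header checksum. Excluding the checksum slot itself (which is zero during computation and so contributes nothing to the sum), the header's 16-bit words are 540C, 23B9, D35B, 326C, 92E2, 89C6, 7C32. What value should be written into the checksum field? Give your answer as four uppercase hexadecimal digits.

E996

One's-complement addition (fold any carry out of bit 15 back into bit 0):
  0x540C + 0x23B9 = 0x077C5
  0x77C5 + 0xD35B = 0x14B20 → wrap carry → 0x4B21
  0x4B21 + 0x326C = 0x07D8D
  0x7D8D + 0x92E2 = 0x1106F → wrap carry → 0x1070
  0x1070 + 0x89C6 = 0x09A36
  0x9A36 + 0x7C32 = 0x11668 → wrap carry → 0x1669
One's-complement sum = 0x1669.
Checksum = ~0x1669 & 0xFFFF = 0xE996.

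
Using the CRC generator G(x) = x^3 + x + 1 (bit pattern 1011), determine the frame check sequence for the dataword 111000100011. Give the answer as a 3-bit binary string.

100

Append 3 zeros: 111000100011000. Divide by 1011 (XOR where the leading bit is 1):
  pos 0: 1110 XOR 1011 = 0101
  pos 1: 1010 XOR 1011 = 0001
  pos 4: 1010 XOR 1011 = 0001
  pos 7: 1001 XOR 1011 = 0010
  pos 9: 1010 XOR 1011 = 0001
Remainder (last 3 bits) = 100. This is the CRC / FCS.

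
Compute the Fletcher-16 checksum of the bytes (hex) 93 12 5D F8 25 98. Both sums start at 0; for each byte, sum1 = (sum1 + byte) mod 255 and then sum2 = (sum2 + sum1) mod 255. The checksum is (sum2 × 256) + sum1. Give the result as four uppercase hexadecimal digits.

Running sums (mod 255):
  after byte 0 (93): sum1=147, sum2=147
  after byte 1 (12): sum1=165, sum2=57
  after byte 2 (5D): sum1=3, sum2=60
  after byte 3 (F8): sum1=251, sum2=56
  after byte 4 (25): sum1=33, sum2=89
  after byte 5 (98): sum1=185, sum2=19
Checksum = sum2·256 + sum1 = 19·256 + 185 = 5049 = 0x13B9.

13B9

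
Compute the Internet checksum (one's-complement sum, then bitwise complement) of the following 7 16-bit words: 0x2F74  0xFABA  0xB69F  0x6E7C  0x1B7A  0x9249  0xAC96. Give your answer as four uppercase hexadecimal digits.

One's-complement addition (fold any carry out of bit 15 back into bit 0):
  0x2F74 + 0xFABA = 0x12A2E → wrap carry → 0x2A2F
  0x2A2F + 0xB69F = 0x0E0CE
  0xE0CE + 0x6E7C = 0x14F4A → wrap carry → 0x4F4B
  0x4F4B + 0x1B7A = 0x06AC5
  0x6AC5 + 0x9249 = 0x0FD0E
  0xFD0E + 0xAC96 = 0x1A9A4 → wrap carry → 0xA9A5
One's-complement sum = 0xA9A5.
Checksum = ~0xA9A5 & 0xFFFF = 0x565A.

565A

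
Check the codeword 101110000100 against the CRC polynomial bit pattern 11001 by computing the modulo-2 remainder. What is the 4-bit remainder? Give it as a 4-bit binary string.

Modulo-2 division of 101110000100 by 11001:
  pos 0: 10111 XOR 11001 = 01110
  pos 1: 11100 XOR 11001 = 00101
  pos 3: 10100 XOR 11001 = 01101
  pos 4: 11010 XOR 11001 = 00011
  pos 7: 11100 XOR 11001 = 00101
Remainder = 0101 (nonzero — an error is detected).

0101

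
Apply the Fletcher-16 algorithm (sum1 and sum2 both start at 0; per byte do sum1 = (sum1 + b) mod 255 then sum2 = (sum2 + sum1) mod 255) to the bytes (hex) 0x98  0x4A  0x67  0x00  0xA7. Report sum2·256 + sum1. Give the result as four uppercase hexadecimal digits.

02F1

Running sums (mod 255):
  after byte 0 (0x98): sum1=152, sum2=152
  after byte 1 (0x4A): sum1=226, sum2=123
  after byte 2 (0x67): sum1=74, sum2=197
  after byte 3 (0x00): sum1=74, sum2=16
  after byte 4 (0xA7): sum1=241, sum2=2
Checksum = sum2·256 + sum1 = 2·256 + 241 = 753 = 0x02F1.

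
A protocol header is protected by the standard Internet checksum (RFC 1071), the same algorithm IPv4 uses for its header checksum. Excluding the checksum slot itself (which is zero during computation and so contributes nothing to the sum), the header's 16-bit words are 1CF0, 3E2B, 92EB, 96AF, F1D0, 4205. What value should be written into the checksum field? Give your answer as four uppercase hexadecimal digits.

4773

One's-complement addition (fold any carry out of bit 15 back into bit 0):
  0x1CF0 + 0x3E2B = 0x05B1B
  0x5B1B + 0x92EB = 0x0EE06
  0xEE06 + 0x96AF = 0x184B5 → wrap carry → 0x84B6
  0x84B6 + 0xF1D0 = 0x17686 → wrap carry → 0x7687
  0x7687 + 0x4205 = 0x0B88C
One's-complement sum = 0xB88C.
Checksum = ~0xB88C & 0xFFFF = 0x4773.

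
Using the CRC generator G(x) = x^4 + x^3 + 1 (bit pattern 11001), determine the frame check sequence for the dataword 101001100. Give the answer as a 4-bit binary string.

0001

Append 4 zeros: 1010011000000. Divide by 11001 (XOR where the leading bit is 1):
  pos 0: 10100 XOR 11001 = 01101
  pos 1: 11011 XOR 11001 = 00010
  pos 4: 10100 XOR 11001 = 01101
  pos 5: 11010 XOR 11001 = 00011
  pos 8: 11000 XOR 11001 = 00001
Remainder (last 4 bits) = 0001. This is the CRC / FCS.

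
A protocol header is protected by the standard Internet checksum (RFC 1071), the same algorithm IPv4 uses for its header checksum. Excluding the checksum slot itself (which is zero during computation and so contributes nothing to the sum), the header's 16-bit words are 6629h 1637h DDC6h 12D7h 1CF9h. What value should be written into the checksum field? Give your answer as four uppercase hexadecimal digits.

7608

One's-complement addition (fold any carry out of bit 15 back into bit 0):
  0x6629 + 0x1637 = 0x07C60
  0x7C60 + 0xDDC6 = 0x15A26 → wrap carry → 0x5A27
  0x5A27 + 0x12D7 = 0x06CFE
  0x6CFE + 0x1CF9 = 0x089F7
One's-complement sum = 0x89F7.
Checksum = ~0x89F7 & 0xFFFF = 0x7608.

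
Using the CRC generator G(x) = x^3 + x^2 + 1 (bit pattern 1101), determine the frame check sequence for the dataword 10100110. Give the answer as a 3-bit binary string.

011

Append 3 zeros: 10100110000. Divide by 1101 (XOR where the leading bit is 1):
  pos 0: 1010 XOR 1101 = 0111
  pos 1: 1110 XOR 1101 = 0011
  pos 3: 1111 XOR 1101 = 0010
  pos 5: 1000 XOR 1101 = 0101
  pos 6: 1010 XOR 1101 = 0111
  pos 7: 1110 XOR 1101 = 0011
Remainder (last 3 bits) = 011. This is the CRC / FCS.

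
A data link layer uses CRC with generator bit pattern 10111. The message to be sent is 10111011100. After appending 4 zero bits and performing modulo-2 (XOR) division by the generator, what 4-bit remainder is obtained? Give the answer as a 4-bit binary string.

1000

Append 4 zeros: 101110111000000. Divide by 10111 (XOR where the leading bit is 1):
  pos 0: 10111 XOR 10111 = 00000
  pos 6: 11100 XOR 10111 = 01011
  pos 7: 10110 XOR 10111 = 00001
Remainder (last 4 bits) = 1000. This is the CRC / FCS.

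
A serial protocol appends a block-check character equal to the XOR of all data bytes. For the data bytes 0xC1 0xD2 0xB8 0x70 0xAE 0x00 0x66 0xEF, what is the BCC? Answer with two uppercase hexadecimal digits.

FC

XOR the bytes together:
  start with 0xC1
  0xC1 ⊕ 0xD2 = 0x13
  0x13 ⊕ 0xB8 = 0xAB
  0xAB ⊕ 0x70 = 0xDB
  0xDB ⊕ 0xAE = 0x75
  0x75 ⊕ 0x00 = 0x75
  0x75 ⊕ 0x66 = 0x13
  0x13 ⊕ 0xEF = 0xFC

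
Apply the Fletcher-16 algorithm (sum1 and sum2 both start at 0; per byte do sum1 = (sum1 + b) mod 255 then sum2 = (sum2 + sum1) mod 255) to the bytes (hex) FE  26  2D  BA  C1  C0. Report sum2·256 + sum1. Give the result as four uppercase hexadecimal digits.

Running sums (mod 255):
  after byte 0 (FE): sum1=254, sum2=254
  after byte 1 (26): sum1=37, sum2=36
  after byte 2 (2D): sum1=82, sum2=118
  after byte 3 (BA): sum1=13, sum2=131
  after byte 4 (C1): sum1=206, sum2=82
  after byte 5 (C0): sum1=143, sum2=225
Checksum = sum2·256 + sum1 = 225·256 + 143 = 57743 = 0xE18F.

E18F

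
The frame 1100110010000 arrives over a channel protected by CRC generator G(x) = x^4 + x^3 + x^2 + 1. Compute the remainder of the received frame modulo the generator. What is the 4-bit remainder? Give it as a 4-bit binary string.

0100

Modulo-2 division of 1100110010000 by 11101:
  pos 0: 11001 XOR 11101 = 00100
  pos 2: 10010 XOR 11101 = 01111
  pos 3: 11110 XOR 11101 = 00011
  pos 6: 11100 XOR 11101 = 00001
Remainder = 0100 (nonzero — an error is detected).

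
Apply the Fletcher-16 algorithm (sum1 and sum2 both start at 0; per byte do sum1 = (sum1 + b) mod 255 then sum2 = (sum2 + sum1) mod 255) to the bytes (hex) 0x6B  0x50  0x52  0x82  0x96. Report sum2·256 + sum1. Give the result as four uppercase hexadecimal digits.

EC27

Running sums (mod 255):
  after byte 0 (0x6B): sum1=107, sum2=107
  after byte 1 (0x50): sum1=187, sum2=39
  after byte 2 (0x52): sum1=14, sum2=53
  after byte 3 (0x82): sum1=144, sum2=197
  after byte 4 (0x96): sum1=39, sum2=236
Checksum = sum2·256 + sum1 = 236·256 + 39 = 60455 = 0xEC27.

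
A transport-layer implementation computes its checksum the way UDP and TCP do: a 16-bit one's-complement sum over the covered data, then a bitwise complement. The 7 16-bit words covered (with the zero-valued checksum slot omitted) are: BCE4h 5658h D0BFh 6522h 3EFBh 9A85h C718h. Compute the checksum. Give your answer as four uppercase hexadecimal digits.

1647

One's-complement addition (fold any carry out of bit 15 back into bit 0):
  0xBCE4 + 0x5658 = 0x1133C → wrap carry → 0x133D
  0x133D + 0xD0BF = 0x0E3FC
  0xE3FC + 0x6522 = 0x1491E → wrap carry → 0x491F
  0x491F + 0x3EFB = 0x0881A
  0x881A + 0x9A85 = 0x1229F → wrap carry → 0x22A0
  0x22A0 + 0xC718 = 0x0E9B8
One's-complement sum = 0xE9B8.
Checksum = ~0xE9B8 & 0xFFFF = 0x1647.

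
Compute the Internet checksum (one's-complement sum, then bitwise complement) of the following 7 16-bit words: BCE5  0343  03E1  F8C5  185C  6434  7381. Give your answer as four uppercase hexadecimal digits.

531E

One's-complement addition (fold any carry out of bit 15 back into bit 0):
  0xBCE5 + 0x0343 = 0x0C028
  0xC028 + 0x03E1 = 0x0C409
  0xC409 + 0xF8C5 = 0x1BCCE → wrap carry → 0xBCCF
  0xBCCF + 0x185C = 0x0D52B
  0xD52B + 0x6434 = 0x1395F → wrap carry → 0x3960
  0x3960 + 0x7381 = 0x0ACE1
One's-complement sum = 0xACE1.
Checksum = ~0xACE1 & 0xFFFF = 0x531E.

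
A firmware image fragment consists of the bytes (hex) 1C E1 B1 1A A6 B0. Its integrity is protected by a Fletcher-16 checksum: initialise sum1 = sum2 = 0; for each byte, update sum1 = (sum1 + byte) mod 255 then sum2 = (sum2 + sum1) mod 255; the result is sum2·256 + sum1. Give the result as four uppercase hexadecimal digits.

2521

Running sums (mod 255):
  after byte 0 (1C): sum1=28, sum2=28
  after byte 1 (E1): sum1=253, sum2=26
  after byte 2 (B1): sum1=175, sum2=201
  after byte 3 (1A): sum1=201, sum2=147
  after byte 4 (A6): sum1=112, sum2=4
  after byte 5 (B0): sum1=33, sum2=37
Checksum = sum2·256 + sum1 = 37·256 + 33 = 9505 = 0x2521.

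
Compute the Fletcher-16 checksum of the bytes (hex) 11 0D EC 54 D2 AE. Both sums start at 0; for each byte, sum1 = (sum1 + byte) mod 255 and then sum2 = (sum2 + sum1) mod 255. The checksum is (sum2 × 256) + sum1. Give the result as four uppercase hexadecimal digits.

Running sums (mod 255):
  after byte 0 (11): sum1=17, sum2=17
  after byte 1 (0D): sum1=30, sum2=47
  after byte 2 (EC): sum1=11, sum2=58
  after byte 3 (54): sum1=95, sum2=153
  after byte 4 (D2): sum1=50, sum2=203
  after byte 5 (AE): sum1=224, sum2=172
Checksum = sum2·256 + sum1 = 172·256 + 224 = 44256 = 0xACE0.

ACE0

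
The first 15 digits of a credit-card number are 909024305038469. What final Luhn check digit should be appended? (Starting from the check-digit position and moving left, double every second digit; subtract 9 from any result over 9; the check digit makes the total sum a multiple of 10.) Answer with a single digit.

0

Partial digits right→left: 9 6 4 8 3 0 5 0 3 4 2 0 9 0 9
Double every second digit counting from the check-digit position (so the 1st, 3rd, 5th, ... of the partial from the right).
  doubled (with −9 where >9): 9 8 6 1 6 4 9 9 → sum 52
  kept as-is: 6 8 0 0 4 0 0 → sum 18
Total = 52 + 18 = 70.
Check digit = (10 − (70 mod 10)) mod 10 = 0.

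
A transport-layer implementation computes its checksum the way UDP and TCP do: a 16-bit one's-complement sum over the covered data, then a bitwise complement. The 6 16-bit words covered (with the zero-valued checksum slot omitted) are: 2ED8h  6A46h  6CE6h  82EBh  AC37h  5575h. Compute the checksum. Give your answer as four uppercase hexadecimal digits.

One's-complement addition (fold any carry out of bit 15 back into bit 0):
  0x2ED8 + 0x6A46 = 0x0991E
  0x991E + 0x6CE6 = 0x10604 → wrap carry → 0x0605
  0x0605 + 0x82EB = 0x088F0
  0x88F0 + 0xAC37 = 0x13527 → wrap carry → 0x3528
  0x3528 + 0x5575 = 0x08A9D
One's-complement sum = 0x8A9D.
Checksum = ~0x8A9D & 0xFFFF = 0x7562.

7562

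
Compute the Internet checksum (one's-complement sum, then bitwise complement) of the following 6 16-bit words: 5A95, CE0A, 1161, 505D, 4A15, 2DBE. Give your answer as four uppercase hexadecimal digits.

One's-complement addition (fold any carry out of bit 15 back into bit 0):
  0x5A95 + 0xCE0A = 0x1289F → wrap carry → 0x28A0
  0x28A0 + 0x1161 = 0x03A01
  0x3A01 + 0x505D = 0x08A5E
  0x8A5E + 0x4A15 = 0x0D473
  0xD473 + 0x2DBE = 0x10231 → wrap carry → 0x0232
One's-complement sum = 0x0232.
Checksum = ~0x0232 & 0xFFFF = 0xFDCD.

FDCD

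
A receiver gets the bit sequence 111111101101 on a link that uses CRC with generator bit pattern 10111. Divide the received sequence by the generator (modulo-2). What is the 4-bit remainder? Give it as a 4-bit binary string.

Modulo-2 division of 111111101101 by 10111:
  pos 0: 11111 XOR 10111 = 01000
  pos 1: 10001 XOR 10111 = 00110
  pos 3: 11010 XOR 10111 = 01101
  pos 4: 11011 XOR 10111 = 01100
  pos 5: 11001 XOR 10111 = 01110
  pos 6: 11100 XOR 10111 = 01011
  pos 7: 10111 XOR 10111 = 00000
Remainder = 0000 (zero — the frame passes the CRC check).

0000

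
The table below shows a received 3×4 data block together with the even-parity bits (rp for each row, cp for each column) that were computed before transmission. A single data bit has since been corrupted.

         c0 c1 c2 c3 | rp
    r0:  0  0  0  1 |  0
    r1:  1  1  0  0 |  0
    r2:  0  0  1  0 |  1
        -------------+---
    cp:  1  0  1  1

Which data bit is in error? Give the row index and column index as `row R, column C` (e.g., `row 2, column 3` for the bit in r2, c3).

row 0, column 1

Recompute each row's even parity and compare to rp:
  r0: data parity 1, sent rp 0 → mismatch
  r1: data parity 0, sent rp 0 → ok
  r2: data parity 1, sent rp 1 → ok
Recompute each column's even parity and compare to cp:
  c0: data parity 1, sent cp 1 → ok
  c1: data parity 1, sent cp 0 → mismatch
  c2: data parity 1, sent cp 1 → ok
  c3: data parity 1, sent cp 1 → ok
Exactly one row (r0) and one column (c1) fail → the flipped bit is at their intersection.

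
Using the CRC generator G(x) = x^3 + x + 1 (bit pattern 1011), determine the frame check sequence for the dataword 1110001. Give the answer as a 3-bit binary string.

Append 3 zeros: 1110001000. Divide by 1011 (XOR where the leading bit is 1):
  pos 0: 1110 XOR 1011 = 0101
  pos 1: 1010 XOR 1011 = 0001
  pos 4: 1010 XOR 1011 = 0001
Remainder (last 3 bits) = 100. This is the CRC / FCS.

100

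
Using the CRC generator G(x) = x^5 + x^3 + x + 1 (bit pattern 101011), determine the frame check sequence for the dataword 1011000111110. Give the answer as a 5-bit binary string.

Append 5 zeros: 101100011111000000. Divide by 101011 (XOR where the leading bit is 1):
  pos 0: 101100 XOR 101011 = 000111
  pos 3: 111011 XOR 101011 = 010000
  pos 4: 100001 XOR 101011 = 001010
  pos 6: 101011 XOR 101011 = 000000
Remainder (last 5 bits) = 00000. This is the CRC / FCS.

00000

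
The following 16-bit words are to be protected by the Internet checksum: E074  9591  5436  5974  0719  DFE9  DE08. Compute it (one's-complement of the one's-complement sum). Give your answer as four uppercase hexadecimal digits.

One's-complement addition (fold any carry out of bit 15 back into bit 0):
  0xE074 + 0x9591 = 0x17605 → wrap carry → 0x7606
  0x7606 + 0x5436 = 0x0CA3C
  0xCA3C + 0x5974 = 0x123B0 → wrap carry → 0x23B1
  0x23B1 + 0x0719 = 0x02ACA
  0x2ACA + 0xDFE9 = 0x10AB3 → wrap carry → 0x0AB4
  0x0AB4 + 0xDE08 = 0x0E8BC
One's-complement sum = 0xE8BC.
Checksum = ~0xE8BC & 0xFFFF = 0x1743.

1743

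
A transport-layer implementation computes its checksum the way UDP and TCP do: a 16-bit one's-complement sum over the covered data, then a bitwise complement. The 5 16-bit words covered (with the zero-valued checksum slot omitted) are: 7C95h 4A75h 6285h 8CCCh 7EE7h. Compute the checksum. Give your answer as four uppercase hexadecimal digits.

CABB

One's-complement addition (fold any carry out of bit 15 back into bit 0):
  0x7C95 + 0x4A75 = 0x0C70A
  0xC70A + 0x6285 = 0x1298F → wrap carry → 0x2990
  0x2990 + 0x8CCC = 0x0B65C
  0xB65C + 0x7EE7 = 0x13543 → wrap carry → 0x3544
One's-complement sum = 0x3544.
Checksum = ~0x3544 & 0xFFFF = 0xCABB.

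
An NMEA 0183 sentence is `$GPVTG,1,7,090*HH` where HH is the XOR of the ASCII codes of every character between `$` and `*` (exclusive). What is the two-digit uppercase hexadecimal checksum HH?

XOR the ASCII codes of the payload characters:
  'G' = 0x47 → acc = 0x47
  'P' = 0x50 → acc = 0x17
  'V' = 0x56 → acc = 0x41
  'T' = 0x54 → acc = 0x15
  'G' = 0x47 → acc = 0x52
  ',' = 0x2C → acc = 0x7E
  '1' = 0x31 → acc = 0x4F
  ',' = 0x2C → acc = 0x63
  '7' = 0x37 → acc = 0x54
  ',' = 0x2C → acc = 0x78
  '0' = 0x30 → acc = 0x48
  '9' = 0x39 → acc = 0x71
  '0' = 0x30 → acc = 0x41
Checksum = 0x41.

41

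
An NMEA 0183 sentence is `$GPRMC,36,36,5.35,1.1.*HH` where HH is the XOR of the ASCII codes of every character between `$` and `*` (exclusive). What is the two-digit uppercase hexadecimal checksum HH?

XOR the ASCII codes of the payload characters:
  'G' = 0x47 → acc = 0x47
  'P' = 0x50 → acc = 0x17
  'R' = 0x52 → acc = 0x45
  'M' = 0x4D → acc = 0x08
  'C' = 0x43 → acc = 0x4B
  ',' = 0x2C → acc = 0x67
  '3' = 0x33 → acc = 0x54
  '6' = 0x36 → acc = 0x62
  ',' = 0x2C → acc = 0x4E
  '3' = 0x33 → acc = 0x7D
  '6' = 0x36 → acc = 0x4B
  ',' = 0x2C → acc = 0x67
  '5' = 0x35 → acc = 0x52
  '.' = 0x2E → acc = 0x7C
  '3' = 0x33 → acc = 0x4F
  '5' = 0x35 → acc = 0x7A
  ',' = 0x2C → acc = 0x56
  '1' = 0x31 → acc = 0x67
  '.' = 0x2E → acc = 0x49
  '1' = 0x31 → acc = 0x78
  '.' = 0x2E → acc = 0x56
Checksum = 0x56.

56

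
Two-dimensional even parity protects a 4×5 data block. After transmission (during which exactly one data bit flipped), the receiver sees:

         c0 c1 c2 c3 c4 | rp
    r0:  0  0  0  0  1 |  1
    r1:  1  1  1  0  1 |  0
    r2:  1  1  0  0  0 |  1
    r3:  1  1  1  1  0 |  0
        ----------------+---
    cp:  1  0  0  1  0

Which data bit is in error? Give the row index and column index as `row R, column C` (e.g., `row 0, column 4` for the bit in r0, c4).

Recompute each row's even parity and compare to rp:
  r0: data parity 1, sent rp 1 → ok
  r1: data parity 0, sent rp 0 → ok
  r2: data parity 0, sent rp 1 → mismatch
  r3: data parity 0, sent rp 0 → ok
Recompute each column's even parity and compare to cp:
  c0: data parity 1, sent cp 1 → ok
  c1: data parity 1, sent cp 0 → mismatch
  c2: data parity 0, sent cp 0 → ok
  c3: data parity 1, sent cp 1 → ok
  c4: data parity 0, sent cp 0 → ok
Exactly one row (r2) and one column (c1) fail → the flipped bit is at their intersection.

row 2, column 1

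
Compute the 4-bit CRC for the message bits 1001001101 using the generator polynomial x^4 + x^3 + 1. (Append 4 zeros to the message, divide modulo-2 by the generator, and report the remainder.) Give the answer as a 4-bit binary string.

Append 4 zeros: 10010011010000. Divide by 11001 (XOR where the leading bit is 1):
  pos 0: 10010 XOR 11001 = 01011
  pos 1: 10110 XOR 11001 = 01111
  pos 2: 11111 XOR 11001 = 00110
  pos 4: 11010 XOR 11001 = 00011
  pos 7: 11100 XOR 11001 = 00101
  pos 9: 10100 XOR 11001 = 01101
Remainder (last 4 bits) = 1101. This is the CRC / FCS.

1101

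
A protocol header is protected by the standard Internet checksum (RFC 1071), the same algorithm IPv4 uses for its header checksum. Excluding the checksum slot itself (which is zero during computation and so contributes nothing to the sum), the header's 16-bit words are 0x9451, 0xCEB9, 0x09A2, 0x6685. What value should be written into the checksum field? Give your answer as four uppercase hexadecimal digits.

2CCD

One's-complement addition (fold any carry out of bit 15 back into bit 0):
  0x9451 + 0xCEB9 = 0x1630A → wrap carry → 0x630B
  0x630B + 0x09A2 = 0x06CAD
  0x6CAD + 0x6685 = 0x0D332
One's-complement sum = 0xD332.
Checksum = ~0xD332 & 0xFFFF = 0x2CCD.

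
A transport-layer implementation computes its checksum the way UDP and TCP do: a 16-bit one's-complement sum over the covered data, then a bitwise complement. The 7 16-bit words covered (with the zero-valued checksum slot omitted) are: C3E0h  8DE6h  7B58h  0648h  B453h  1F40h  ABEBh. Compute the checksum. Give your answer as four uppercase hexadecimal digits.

AD18

One's-complement addition (fold any carry out of bit 15 back into bit 0):
  0xC3E0 + 0x8DE6 = 0x151C6 → wrap carry → 0x51C7
  0x51C7 + 0x7B58 = 0x0CD1F
  0xCD1F + 0x0648 = 0x0D367
  0xD367 + 0xB453 = 0x187BA → wrap carry → 0x87BB
  0x87BB + 0x1F40 = 0x0A6FB
  0xA6FB + 0xABEB = 0x152E6 → wrap carry → 0x52E7
One's-complement sum = 0x52E7.
Checksum = ~0x52E7 & 0xFFFF = 0xAD18.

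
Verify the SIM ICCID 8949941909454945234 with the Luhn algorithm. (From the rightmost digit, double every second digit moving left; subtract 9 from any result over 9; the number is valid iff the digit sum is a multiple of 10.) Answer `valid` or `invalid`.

From the right, keep odd positions and double even positions (subtract 9 from any doubled value over 9):
  doubled (positions 2,4,...): 6 1 9 1 9 9 8 9 9 → sum 61
  kept (positions 1,3,...): 4 2 4 4 4 0 1 9 4 8 → sum 40
Total = 101.
101 mod 10 = 1, so the number is invalid.

invalid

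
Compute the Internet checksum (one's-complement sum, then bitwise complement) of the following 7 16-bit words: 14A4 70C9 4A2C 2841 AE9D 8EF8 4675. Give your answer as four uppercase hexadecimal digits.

One's-complement addition (fold any carry out of bit 15 back into bit 0):
  0x14A4 + 0x70C9 = 0x0856D
  0x856D + 0x4A2C = 0x0CF99
  0xCF99 + 0x2841 = 0x0F7DA
  0xF7DA + 0xAE9D = 0x1A677 → wrap carry → 0xA678
  0xA678 + 0x8EF8 = 0x13570 → wrap carry → 0x3571
  0x3571 + 0x4675 = 0x07BE6
One's-complement sum = 0x7BE6.
Checksum = ~0x7BE6 & 0xFFFF = 0x8419.

8419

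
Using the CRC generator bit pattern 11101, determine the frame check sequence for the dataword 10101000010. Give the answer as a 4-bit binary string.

Append 4 zeros: 101010000100000. Divide by 11101 (XOR where the leading bit is 1):
  pos 0: 10101 XOR 11101 = 01000
  pos 1: 10000 XOR 11101 = 01101
  pos 2: 11010 XOR 11101 = 00111
  pos 4: 11100 XOR 11101 = 00001
  pos 8: 11000 XOR 11101 = 00101
  pos 10: 10100 XOR 11101 = 01001
Remainder (last 4 bits) = 1001. This is the CRC / FCS.

1001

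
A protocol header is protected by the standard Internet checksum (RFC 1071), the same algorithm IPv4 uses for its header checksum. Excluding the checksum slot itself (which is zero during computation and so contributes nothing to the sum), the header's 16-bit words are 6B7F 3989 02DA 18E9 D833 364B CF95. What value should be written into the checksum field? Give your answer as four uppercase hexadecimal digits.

611F

One's-complement addition (fold any carry out of bit 15 back into bit 0):
  0x6B7F + 0x3989 = 0x0A508
  0xA508 + 0x02DA = 0x0A7E2
  0xA7E2 + 0x18E9 = 0x0C0CB
  0xC0CB + 0xD833 = 0x198FE → wrap carry → 0x98FF
  0x98FF + 0x364B = 0x0CF4A
  0xCF4A + 0xCF95 = 0x19EDF → wrap carry → 0x9EE0
One's-complement sum = 0x9EE0.
Checksum = ~0x9EE0 & 0xFFFF = 0x611F.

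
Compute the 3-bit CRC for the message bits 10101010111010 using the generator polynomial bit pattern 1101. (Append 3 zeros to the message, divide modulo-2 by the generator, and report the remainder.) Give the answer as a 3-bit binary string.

Append 3 zeros: 10101010111010000. Divide by 1101 (XOR where the leading bit is 1):
  pos 0: 1010 XOR 1101 = 0111
  pos 1: 1111 XOR 1101 = 0010
  pos 3: 1001 XOR 1101 = 0100
  pos 4: 1000 XOR 1101 = 0101
  pos 5: 1011 XOR 1101 = 0110
  pos 6: 1101 XOR 1101 = 0000
  pos 10: 1010 XOR 1101 = 0111
  pos 11: 1110 XOR 1101 = 0011
  pos 13: 1100 XOR 1101 = 0001
Remainder (last 3 bits) = 001. This is the CRC / FCS.

001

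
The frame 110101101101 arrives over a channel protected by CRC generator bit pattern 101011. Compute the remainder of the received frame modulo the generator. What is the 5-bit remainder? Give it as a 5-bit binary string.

00000

Modulo-2 division of 110101101101 by 101011:
  pos 0: 110101 XOR 101011 = 011110
  pos 1: 111101 XOR 101011 = 010110
  pos 2: 101100 XOR 101011 = 000111
  pos 5: 111110 XOR 101011 = 010101
  pos 6: 101011 XOR 101011 = 000000
Remainder = 00000 (zero — the frame passes the CRC check).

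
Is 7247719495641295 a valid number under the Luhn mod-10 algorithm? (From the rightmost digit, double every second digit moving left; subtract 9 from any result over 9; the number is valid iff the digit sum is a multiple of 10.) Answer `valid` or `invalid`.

valid

From the right, keep odd positions and double even positions (subtract 9 from any doubled value over 9):
  doubled (positions 2,4,...): 9 2 3 9 9 5 8 5 → sum 50
  kept (positions 1,3,...): 5 2 4 5 4 1 7 2 → sum 30
Total = 80.
80 mod 10 = 0, so the number is valid.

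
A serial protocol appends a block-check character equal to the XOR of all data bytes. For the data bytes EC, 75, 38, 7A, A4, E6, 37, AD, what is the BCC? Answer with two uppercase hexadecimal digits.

XOR the bytes together:
  start with 0xEC
  0xEC ⊕ 0x75 = 0x99
  0x99 ⊕ 0x38 = 0xA1
  0xA1 ⊕ 0x7A = 0xDB
  0xDB ⊕ 0xA4 = 0x7F
  0x7F ⊕ 0xE6 = 0x99
  0x99 ⊕ 0x37 = 0xAE
  0xAE ⊕ 0xAD = 0x03

03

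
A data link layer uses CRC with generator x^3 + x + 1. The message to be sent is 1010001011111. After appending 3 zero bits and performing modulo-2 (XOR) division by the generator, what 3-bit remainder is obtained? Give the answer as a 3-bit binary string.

101

Append 3 zeros: 1010001011111000. Divide by 1011 (XOR where the leading bit is 1):
  pos 0: 1010 XOR 1011 = 0001
  pos 3: 1001 XOR 1011 = 0010
  pos 5: 1001 XOR 1011 = 0010
  pos 7: 1011 XOR 1011 = 0000
  pos 11: 1100 XOR 1011 = 0111
  pos 12: 1110 XOR 1011 = 0101
Remainder (last 3 bits) = 101. This is the CRC / FCS.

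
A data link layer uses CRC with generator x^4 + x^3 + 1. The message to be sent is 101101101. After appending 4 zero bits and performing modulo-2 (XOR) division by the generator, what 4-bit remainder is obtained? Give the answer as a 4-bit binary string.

Append 4 zeros: 1011011010000. Divide by 11001 (XOR where the leading bit is 1):
  pos 0: 10110 XOR 11001 = 01111
  pos 1: 11111 XOR 11001 = 00110
  pos 3: 11010 XOR 11001 = 00011
  pos 6: 11100 XOR 11001 = 00101
  pos 8: 10100 XOR 11001 = 01101
Remainder (last 4 bits) = 1101. This is the CRC / FCS.

1101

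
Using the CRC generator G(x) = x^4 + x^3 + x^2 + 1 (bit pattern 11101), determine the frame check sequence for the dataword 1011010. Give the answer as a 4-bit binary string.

1100

Append 4 zeros: 10110100000. Divide by 11101 (XOR where the leading bit is 1):
  pos 0: 10110 XOR 11101 = 01011
  pos 1: 10111 XOR 11101 = 01010
  pos 2: 10100 XOR 11101 = 01001
  pos 3: 10010 XOR 11101 = 01111
  pos 4: 11110 XOR 11101 = 00011
Remainder (last 4 bits) = 1100. This is the CRC / FCS.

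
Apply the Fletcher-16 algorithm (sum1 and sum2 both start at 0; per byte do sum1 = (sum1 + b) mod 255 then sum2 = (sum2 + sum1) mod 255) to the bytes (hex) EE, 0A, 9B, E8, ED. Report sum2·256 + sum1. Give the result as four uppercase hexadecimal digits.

Running sums (mod 255):
  after byte 0 (EE): sum1=238, sum2=238
  after byte 1 (0A): sum1=248, sum2=231
  after byte 2 (9B): sum1=148, sum2=124
  after byte 3 (E8): sum1=125, sum2=249
  after byte 4 (ED): sum1=107, sum2=101
Checksum = sum2·256 + sum1 = 101·256 + 107 = 25963 = 0x656B.

656B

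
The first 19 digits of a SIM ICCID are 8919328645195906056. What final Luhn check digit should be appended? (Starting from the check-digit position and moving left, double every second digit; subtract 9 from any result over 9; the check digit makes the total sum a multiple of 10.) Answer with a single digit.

Partial digits right→left: 6 5 0 6 0 9 5 9 1 5 4 6 8 2 3 9 1 9 8
Double every second digit counting from the check-digit position (so the 1st, 3rd, 5th, ... of the partial from the right).
  doubled (with −9 where >9): 3 0 0 1 2 8 7 6 2 7 → sum 36
  kept as-is: 5 6 9 9 5 6 2 9 9 → sum 60
Total = 36 + 60 = 96.
Check digit = (10 − (96 mod 10)) mod 10 = 4.

4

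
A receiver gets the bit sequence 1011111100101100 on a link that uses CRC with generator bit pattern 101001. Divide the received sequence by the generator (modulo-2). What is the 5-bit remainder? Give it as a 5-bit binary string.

10011

Modulo-2 division of 1011111100101100 by 101001:
  pos 0: 101111 XOR 101001 = 000110
  pos 3: 110110 XOR 101001 = 011111
  pos 4: 111110 XOR 101001 = 010111
  pos 5: 101111 XOR 101001 = 000110
  pos 8: 110011 XOR 101001 = 011010
  pos 9: 110100 XOR 101001 = 011101
  pos 10: 111010 XOR 101001 = 010011
Remainder = 10011 (nonzero — an error is detected).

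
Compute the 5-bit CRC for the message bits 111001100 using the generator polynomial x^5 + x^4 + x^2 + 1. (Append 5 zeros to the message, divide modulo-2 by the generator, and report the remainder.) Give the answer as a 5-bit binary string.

Append 5 zeros: 11100110000000. Divide by 110101 (XOR where the leading bit is 1):
  pos 0: 111001 XOR 110101 = 001100
  pos 2: 110010 XOR 110101 = 000111
  pos 5: 111000 XOR 110101 = 001101
  pos 7: 110100 XOR 110101 = 000001
Remainder (last 5 bits) = 00010. This is the CRC / FCS.

00010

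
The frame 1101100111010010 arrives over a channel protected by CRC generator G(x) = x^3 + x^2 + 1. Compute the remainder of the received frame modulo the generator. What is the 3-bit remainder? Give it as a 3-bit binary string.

111

Modulo-2 division of 1101100111010010 by 1101:
  pos 0: 1101 XOR 1101 = 0000
  pos 4: 1001 XOR 1101 = 0100
  pos 5: 1001 XOR 1101 = 0100
  pos 6: 1001 XOR 1101 = 0100
  pos 7: 1000 XOR 1101 = 0101
  pos 8: 1011 XOR 1101 = 0110
  pos 9: 1100 XOR 1101 = 0001
  pos 12: 1010 XOR 1101 = 0111
Remainder = 111 (nonzero — an error is detected).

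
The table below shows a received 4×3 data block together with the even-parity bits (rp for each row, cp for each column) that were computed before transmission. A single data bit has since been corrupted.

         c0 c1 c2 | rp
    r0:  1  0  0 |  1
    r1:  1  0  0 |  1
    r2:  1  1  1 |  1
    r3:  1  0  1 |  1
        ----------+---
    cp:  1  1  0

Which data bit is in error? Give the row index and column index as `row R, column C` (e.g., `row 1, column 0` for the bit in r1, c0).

row 3, column 0

Recompute each row's even parity and compare to rp:
  r0: data parity 1, sent rp 1 → ok
  r1: data parity 1, sent rp 1 → ok
  r2: data parity 1, sent rp 1 → ok
  r3: data parity 0, sent rp 1 → mismatch
Recompute each column's even parity and compare to cp:
  c0: data parity 0, sent cp 1 → mismatch
  c1: data parity 1, sent cp 1 → ok
  c2: data parity 0, sent cp 0 → ok
Exactly one row (r3) and one column (c0) fail → the flipped bit is at their intersection.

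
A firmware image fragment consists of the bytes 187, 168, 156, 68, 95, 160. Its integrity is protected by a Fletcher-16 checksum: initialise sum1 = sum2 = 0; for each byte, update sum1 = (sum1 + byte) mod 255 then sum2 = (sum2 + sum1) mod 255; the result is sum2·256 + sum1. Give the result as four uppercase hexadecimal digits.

5045

Running sums (mod 255):
  after byte 0 (187): sum1=187, sum2=187
  after byte 1 (168): sum1=100, sum2=32
  after byte 2 (156): sum1=1, sum2=33
  after byte 3 (68): sum1=69, sum2=102
  after byte 4 (95): sum1=164, sum2=11
  after byte 5 (160): sum1=69, sum2=80
Checksum = sum2·256 + sum1 = 80·256 + 69 = 20549 = 0x5045.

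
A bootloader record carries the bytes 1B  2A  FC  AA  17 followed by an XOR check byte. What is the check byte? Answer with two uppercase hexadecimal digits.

70

XOR the bytes together:
  start with 0x1B
  0x1B ⊕ 0x2A = 0x31
  0x31 ⊕ 0xFC = 0xCD
  0xCD ⊕ 0xAA = 0x67
  0x67 ⊕ 0x17 = 0x70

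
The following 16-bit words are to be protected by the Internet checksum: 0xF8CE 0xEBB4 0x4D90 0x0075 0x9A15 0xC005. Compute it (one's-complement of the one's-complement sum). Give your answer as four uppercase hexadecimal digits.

735B

One's-complement addition (fold any carry out of bit 15 back into bit 0):
  0xF8CE + 0xEBB4 = 0x1E482 → wrap carry → 0xE483
  0xE483 + 0x4D90 = 0x13213 → wrap carry → 0x3214
  0x3214 + 0x0075 = 0x03289
  0x3289 + 0x9A15 = 0x0CC9E
  0xCC9E + 0xC005 = 0x18CA3 → wrap carry → 0x8CA4
One's-complement sum = 0x8CA4.
Checksum = ~0x8CA4 & 0xFFFF = 0x735B.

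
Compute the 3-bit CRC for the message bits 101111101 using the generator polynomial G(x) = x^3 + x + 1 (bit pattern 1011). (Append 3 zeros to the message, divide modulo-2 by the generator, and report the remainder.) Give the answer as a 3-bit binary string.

000

Append 3 zeros: 101111101000. Divide by 1011 (XOR where the leading bit is 1):
  pos 0: 1011 XOR 1011 = 0000
  pos 4: 1110 XOR 1011 = 0101
  pos 5: 1011 XOR 1011 = 0000
Remainder (last 3 bits) = 000. This is the CRC / FCS.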